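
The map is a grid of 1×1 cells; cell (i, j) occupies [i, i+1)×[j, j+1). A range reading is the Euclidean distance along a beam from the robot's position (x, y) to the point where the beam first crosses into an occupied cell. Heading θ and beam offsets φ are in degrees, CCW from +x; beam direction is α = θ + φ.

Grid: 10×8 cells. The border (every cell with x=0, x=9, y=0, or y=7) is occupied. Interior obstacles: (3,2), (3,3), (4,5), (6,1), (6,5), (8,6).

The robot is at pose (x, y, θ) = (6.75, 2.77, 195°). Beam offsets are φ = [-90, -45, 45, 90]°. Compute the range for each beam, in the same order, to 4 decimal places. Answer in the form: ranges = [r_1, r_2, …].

ranges = [2.3087, 6.6395, 0.8891, 0.7972]

beam 1: φ=-90°, α=105°
  direction (-0.2588, 0.9659); cell (6,2); t to first gridline: x 2.8978, y 0.2381 (then +3.8637 / +1.0353)
    (6,3) via y @ 0.2381
    (6,4) via y @ 1.2734
    (6,5) via y @ 2.3087  # hit
  → r_1 = 2.3087
beam 2: φ=-45°, α=150°
  direction (-0.8660, 0.5000); cell (6,2); t to first gridline: x 0.8660, y 0.4600 (then +1.1547 / +2.0000)
    (6,3) via y @ 0.4600
    (5,3) via x @ 0.8660
    (4,3) via x @ 2.0207
    (4,4) via y @ 2.4600
    (3,4) via x @ 3.1754
    (2,4) via x @ 4.3301
    (2,5) via y @ 4.4600
    (1,5) via x @ 5.4848
    (1,6) via y @ 6.4600
    (0,6) via x @ 6.6395  # hit
  → r_2 = 6.6395
beam 3: φ=45°, α=240°
  direction (-0.5000, -0.8660); cell (6,2); t to first gridline: x 1.5000, y 0.8891 (then +2.0000 / +1.1547)
    (6,1) via y @ 0.8891  # hit
  → r_3 = 0.8891
beam 4: φ=90°, α=285°
  direction (0.2588, -0.9659); cell (6,2); t to first gridline: x 0.9659, y 0.7972 (then +3.8637 / +1.0353)
    (6,1) via y @ 0.7972  # hit
  → r_4 = 0.7972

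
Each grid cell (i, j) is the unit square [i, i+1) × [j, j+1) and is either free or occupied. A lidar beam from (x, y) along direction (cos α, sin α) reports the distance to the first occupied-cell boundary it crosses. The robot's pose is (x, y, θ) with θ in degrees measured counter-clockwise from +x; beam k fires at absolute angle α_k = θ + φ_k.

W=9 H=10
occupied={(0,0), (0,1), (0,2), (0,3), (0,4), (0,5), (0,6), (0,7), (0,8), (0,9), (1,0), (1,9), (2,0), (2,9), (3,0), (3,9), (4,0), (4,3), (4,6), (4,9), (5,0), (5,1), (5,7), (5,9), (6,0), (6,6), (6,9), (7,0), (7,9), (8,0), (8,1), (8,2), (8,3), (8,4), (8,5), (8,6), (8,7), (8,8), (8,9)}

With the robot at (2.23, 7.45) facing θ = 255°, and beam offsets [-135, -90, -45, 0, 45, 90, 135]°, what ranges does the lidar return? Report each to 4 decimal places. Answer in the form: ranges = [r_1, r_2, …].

beam 1: φ=-135°, α=120°
  d=(-0.5000,0.8660)  start (2,7)  tX=0.4600 tY=0.6351  stride 1/|dx|=2.0000 1/|dy|=1.1547
    cross x-line → (1,7), t=0.4600
    cross y-line → (1,8), t=0.6351
    cross y-line → (1,9), t=1.7898 (wall)
  → r_1 = 1.7898
beam 2: φ=-90°, α=165°
  d=(-0.9659,0.2588)  start (2,7)  tX=0.2381 tY=2.1250  stride 1/|dx|=1.0353 1/|dy|=3.8637
    cross x-line → (1,7), t=0.2381
    cross x-line → (0,7), t=1.2734 (wall)
  → r_2 = 1.2734
beam 3: φ=-45°, α=210°
  d=(-0.8660,-0.5000)  start (2,7)  tX=0.2656 tY=0.9000  stride 1/|dx|=1.1547 1/|dy|=2.0000
    cross x-line → (1,7), t=0.2656
    cross y-line → (1,6), t=0.9000
    cross x-line → (0,6), t=1.4203 (wall)
  → r_3 = 1.4203
beam 4: φ=0°, α=255°
  d=(-0.2588,-0.9659)  start (2,7)  tX=0.8887 tY=0.4659  stride 1/|dx|=3.8637 1/|dy|=1.0353
    cross y-line → (2,6), t=0.4659
    cross x-line → (1,6), t=0.8887
    cross y-line → (1,5), t=1.5012
    cross y-line → (1,4), t=2.5364
    cross y-line → (1,3), t=3.5717
    cross y-line → (1,2), t=4.6070
    cross x-line → (0,2), t=4.7524 (wall)
  → r_4 = 4.7524
beam 5: φ=45°, α=300°
  d=(0.5000,-0.8660)  start (2,7)  tX=1.5400 tY=0.5196  stride 1/|dx|=2.0000 1/|dy|=1.1547
    cross y-line → (2,6), t=0.5196
    cross x-line → (3,6), t=1.5400
    cross y-line → (3,5), t=1.6743
    cross y-line → (3,4), t=2.8290
    cross x-line → (4,4), t=3.5400
    cross y-line → (4,3), t=3.9837 (wall)
  → r_5 = 3.9837
beam 6: φ=90°, α=345°
  d=(0.9659,-0.2588)  start (2,7)  tX=0.7972 tY=1.7387  stride 1/|dx|=1.0353 1/|dy|=3.8637
    cross x-line → (3,7), t=0.7972
    cross y-line → (3,6), t=1.7387
    cross x-line → (4,6), t=1.8324 (wall)
  → r_6 = 1.8324
beam 7: φ=135°, α=30°
  d=(0.8660,0.5000)  start (2,7)  tX=0.8891 tY=1.1000  stride 1/|dx|=1.1547 1/|dy|=2.0000
    cross x-line → (3,7), t=0.8891
    cross y-line → (3,8), t=1.1000
    cross x-line → (4,8), t=2.0438
    cross y-line → (4,9), t=3.1000 (wall)
  → r_7 = 3.1000

ranges = [1.7898, 1.2734, 1.4203, 4.7524, 3.9837, 1.8324, 3.1000]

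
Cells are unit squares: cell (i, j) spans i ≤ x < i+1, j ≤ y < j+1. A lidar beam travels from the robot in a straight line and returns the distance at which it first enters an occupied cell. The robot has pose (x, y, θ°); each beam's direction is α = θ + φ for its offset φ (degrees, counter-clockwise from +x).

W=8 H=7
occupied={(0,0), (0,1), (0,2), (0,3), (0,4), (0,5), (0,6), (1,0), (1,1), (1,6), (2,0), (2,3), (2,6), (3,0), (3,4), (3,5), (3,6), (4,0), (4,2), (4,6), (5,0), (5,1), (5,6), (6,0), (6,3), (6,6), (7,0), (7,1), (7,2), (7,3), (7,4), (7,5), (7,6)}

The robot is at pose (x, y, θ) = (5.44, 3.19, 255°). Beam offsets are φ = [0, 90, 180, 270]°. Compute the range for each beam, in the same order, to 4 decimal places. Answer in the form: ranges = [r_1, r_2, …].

beam 1: φ=0°, α=255°
  cosα=-0.2588 sinα=-0.9659 | (5,3) | tMaxX 1.7000 tMaxY 0.1967 | tΔX 3.8637 tΔY 1.0353
    t=0.1967 [y] (5,2)
    t=1.2320 [y] (5,1) — stop
  → r_1 = 1.2320
beam 2: φ=90°, α=345°
  cosα=0.9659 sinα=-0.2588 | (5,3) | tMaxX 0.5798 tMaxY 0.7341 | tΔX 1.0353 tΔY 3.8637
    t=0.5798 [x] (6,3) — stop
  → r_2 = 0.5798
beam 3: φ=180°, α=75°
  cosα=0.2588 sinα=0.9659 | (5,3) | tMaxX 2.1637 tMaxY 0.8386 | tΔX 3.8637 tΔY 1.0353
    t=0.8386 [y] (5,4)
    t=1.8738 [y] (5,5)
    t=2.1637 [x] (6,5)
    t=2.9091 [y] (6,6) — stop
  → r_3 = 2.9091
beam 4: φ=270°, α=165°
  cosα=-0.9659 sinα=0.2588 | (5,3) | tMaxX 0.4555 tMaxY 3.1296 | tΔX 1.0353 tΔY 3.8637
    t=0.4555 [x] (4,3)
    t=1.4908 [x] (3,3)
    t=2.5261 [x] (2,3) — stop
  → r_4 = 2.5261

ranges = [1.2320, 0.5798, 2.9091, 2.5261]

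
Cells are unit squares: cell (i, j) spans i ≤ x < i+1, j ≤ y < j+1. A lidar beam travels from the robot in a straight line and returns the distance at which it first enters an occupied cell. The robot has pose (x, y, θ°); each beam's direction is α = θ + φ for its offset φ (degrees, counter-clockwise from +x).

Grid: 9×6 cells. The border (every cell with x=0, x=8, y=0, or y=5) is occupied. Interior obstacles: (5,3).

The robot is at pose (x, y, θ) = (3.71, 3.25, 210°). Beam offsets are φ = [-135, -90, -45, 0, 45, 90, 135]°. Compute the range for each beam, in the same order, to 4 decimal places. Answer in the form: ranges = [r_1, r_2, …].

beam 1: φ=-135°, α=75°
  cosα=0.2588 sinα=0.9659 | (3,3) | tMaxX 1.1205 tMaxY 0.7765 | tΔX 3.8637 tΔY 1.0353
    t=0.7765 [y] (3,4)
    t=1.1205 [x] (4,4)
    t=1.8117 [y] (4,5) — stop
  → r_1 = 1.8117
beam 2: φ=-90°, α=120°
  cosα=-0.5000 sinα=0.8660 | (3,3) | tMaxX 1.4200 tMaxY 0.8660 | tΔX 2.0000 tΔY 1.1547
    t=0.8660 [y] (3,4)
    t=1.4200 [x] (2,4)
    t=2.0207 [y] (2,5) — stop
  → r_2 = 2.0207
beam 3: φ=-45°, α=165°
  cosα=-0.9659 sinα=0.2588 | (3,3) | tMaxX 0.7350 tMaxY 2.8978 | tΔX 1.0353 tΔY 3.8637
    t=0.7350 [x] (2,3)
    t=1.7703 [x] (1,3)
    t=2.8056 [x] (0,3) — stop
  → r_3 = 2.8056
beam 4: φ=0°, α=210°
  cosα=-0.8660 sinα=-0.5000 | (3,3) | tMaxX 0.8198 tMaxY 0.5000 | tΔX 1.1547 tΔY 2.0000
    t=0.5000 [y] (3,2)
    t=0.8198 [x] (2,2)
    t=1.9745 [x] (1,2)
    t=2.5000 [y] (1,1)
    t=3.1292 [x] (0,1) — stop
  → r_4 = 3.1292
beam 5: φ=45°, α=255°
  cosα=-0.2588 sinα=-0.9659 | (3,3) | tMaxX 2.7432 tMaxY 0.2588 | tΔX 3.8637 tΔY 1.0353
    t=0.2588 [y] (3,2)
    t=1.2941 [y] (3,1)
    t=2.3294 [y] (3,0) — stop
  → r_5 = 2.3294
beam 6: φ=90°, α=300°
  cosα=0.5000 sinα=-0.8660 | (3,3) | tMaxX 0.5800 tMaxY 0.2887 | tΔX 2.0000 tΔY 1.1547
    t=0.2887 [y] (3,2)
    t=0.5800 [x] (4,2)
    t=1.4434 [y] (4,1)
    t=2.5800 [x] (5,1)
    t=2.5981 [y] (5,0) — stop
  → r_6 = 2.5981
beam 7: φ=135°, α=345°
  cosα=0.9659 sinα=-0.2588 | (3,3) | tMaxX 0.3002 tMaxY 0.9659 | tΔX 1.0353 tΔY 3.8637
    t=0.3002 [x] (4,3)
    t=0.9659 [y] (4,2)
    t=1.3355 [x] (5,2)
    t=2.3708 [x] (6,2)
    t=3.4061 [x] (7,2)
    t=4.4413 [x] (8,2) — stop
  → r_7 = 4.4413

ranges = [1.8117, 2.0207, 2.8056, 3.1292, 2.3294, 2.5981, 4.4413]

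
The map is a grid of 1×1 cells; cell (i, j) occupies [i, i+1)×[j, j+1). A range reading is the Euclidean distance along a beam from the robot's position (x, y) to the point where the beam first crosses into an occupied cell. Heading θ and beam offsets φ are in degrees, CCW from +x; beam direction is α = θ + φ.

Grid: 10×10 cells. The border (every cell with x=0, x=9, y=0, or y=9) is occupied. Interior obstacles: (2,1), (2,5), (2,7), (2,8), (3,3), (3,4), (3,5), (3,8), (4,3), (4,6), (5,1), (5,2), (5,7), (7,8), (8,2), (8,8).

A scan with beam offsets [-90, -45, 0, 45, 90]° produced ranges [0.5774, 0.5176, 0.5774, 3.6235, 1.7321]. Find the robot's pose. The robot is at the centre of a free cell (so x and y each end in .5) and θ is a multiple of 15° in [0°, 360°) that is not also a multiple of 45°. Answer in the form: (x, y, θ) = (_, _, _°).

(x, y, θ) = (4.5, 2.5, 120°)

The pose lattice has 48·16 = 768 candidates. Test each by forward raycasting.
  (3.5, 7.5, 330°): beam 1 = 1.7321 ≠ 0.5774 ✗
  (2.5, 2.5, 15°): beam 1 = 0.5176 ≠ 0.5774 ✗
  (1.5, 4.5, 120°): beam 1 = 1.0000 ≠ 0.5774 ✗
  (4.5, 1.5, 240°): beam 1 = 4.0415 ≠ 0.5774 ✗
  (8.5, 5.5, 345°): beam 1 = 4.6587 ≠ 0.5774 ✗
  …
  (4.5, 2.5, 120°): r_1=0.5774, r_2=0.5176, r_3=0.5774, r_4=3.6235, r_5=1.7321 — all match ✓
Unique over the lattice → pose = (4.5, 2.5, 120°).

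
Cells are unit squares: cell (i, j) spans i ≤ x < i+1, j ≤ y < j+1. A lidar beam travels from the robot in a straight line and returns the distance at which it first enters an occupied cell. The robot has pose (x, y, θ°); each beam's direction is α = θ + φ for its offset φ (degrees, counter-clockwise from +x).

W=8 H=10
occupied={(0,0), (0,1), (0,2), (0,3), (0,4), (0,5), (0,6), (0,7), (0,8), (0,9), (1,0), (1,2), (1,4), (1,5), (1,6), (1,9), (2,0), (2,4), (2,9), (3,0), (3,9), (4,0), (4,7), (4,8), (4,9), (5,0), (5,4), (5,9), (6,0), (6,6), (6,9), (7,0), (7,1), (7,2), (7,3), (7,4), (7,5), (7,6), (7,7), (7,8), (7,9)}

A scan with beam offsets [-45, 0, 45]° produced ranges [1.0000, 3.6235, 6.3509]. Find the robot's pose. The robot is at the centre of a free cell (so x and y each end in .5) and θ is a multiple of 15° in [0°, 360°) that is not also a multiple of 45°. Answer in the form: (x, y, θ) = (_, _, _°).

Enumerate (i+0.5, j+0.5, θ) over the 39 free cells and 16 admissible headings. For each, cast all 3 beams and compare to the given ranges.
  (1.5, 7.5, 240°): beam 1 = 0.5176 ≠ 1.0000 ✗
  (6.5, 2.5, 165°): beam 1 = 1.7321 ≠ 1.0000 ✗
  (4.5, 2.5, 285°): beam 1 = 1.7321 ≠ 1.0000 ✗
  (5.5, 8.5, 105°): beam 1 = 0.5774 ≠ 1.0000 ✗
  (1.5, 1.5, 210°): beam 1 = 0.5176 ≠ 1.0000 ✗
  …
  (5.5, 6.5, 195°): r_1=1.0000, r_2=3.6235, r_3=6.3509 — all match ✓
Only this pose fits every beam.

(x, y, θ) = (5.5, 6.5, 195°)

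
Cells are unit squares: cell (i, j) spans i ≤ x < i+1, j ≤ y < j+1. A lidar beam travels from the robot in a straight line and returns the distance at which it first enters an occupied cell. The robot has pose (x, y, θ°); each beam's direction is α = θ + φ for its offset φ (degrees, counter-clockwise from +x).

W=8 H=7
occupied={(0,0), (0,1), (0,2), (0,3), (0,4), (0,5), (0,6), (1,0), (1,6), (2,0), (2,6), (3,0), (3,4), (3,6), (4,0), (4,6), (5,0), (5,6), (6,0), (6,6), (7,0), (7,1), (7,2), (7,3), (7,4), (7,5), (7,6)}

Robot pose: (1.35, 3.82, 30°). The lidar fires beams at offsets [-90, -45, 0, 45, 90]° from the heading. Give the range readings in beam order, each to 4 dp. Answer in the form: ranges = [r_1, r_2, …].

ranges = [3.2563, 5.8493, 1.9053, 2.2569, 0.7000]

beam 1: φ=-90°, α=300°
  direction (0.5000, -0.8660); cell (1,3); t to first gridline: x 1.3000, y 0.9469 (then +2.0000 / +1.1547)
    (1,2) via y @ 0.9469
    (2,2) via x @ 1.3000
    (2,1) via y @ 2.1016
    (2,0) via y @ 3.2563  # hit
  → r_1 = 3.2563
beam 2: φ=-45°, α=345°
  direction (0.9659, -0.2588); cell (1,3); t to first gridline: x 0.6729, y 3.1682 (then +1.0353 / +3.8637)
    (2,3) via x @ 0.6729
    (3,3) via x @ 1.7082
    (4,3) via x @ 2.7435
    (4,2) via y @ 3.1682
    (5,2) via x @ 3.7788
    (6,2) via x @ 4.8140
    (7,2) via x @ 5.8493  # hit
  → r_2 = 5.8493
beam 3: φ=0°, α=30°
  direction (0.8660, 0.5000); cell (1,3); t to first gridline: x 0.7506, y 0.3600 (then +1.1547 / +2.0000)
    (1,4) via y @ 0.3600
    (2,4) via x @ 0.7506
    (3,4) via x @ 1.9053  # hit
  → r_3 = 1.9053
beam 4: φ=45°, α=75°
  direction (0.2588, 0.9659); cell (1,3); t to first gridline: x 2.5114, y 0.1863 (then +3.8637 / +1.0353)
    (1,4) via y @ 0.1863
    (1,5) via y @ 1.2216
    (1,6) via y @ 2.2569  # hit
  → r_4 = 2.2569
beam 5: φ=90°, α=120°
  direction (-0.5000, 0.8660); cell (1,3); t to first gridline: x 0.7000, y 0.2078 (then +2.0000 / +1.1547)
    (1,4) via y @ 0.2078
    (0,4) via x @ 0.7000  # hit
  → r_5 = 0.7000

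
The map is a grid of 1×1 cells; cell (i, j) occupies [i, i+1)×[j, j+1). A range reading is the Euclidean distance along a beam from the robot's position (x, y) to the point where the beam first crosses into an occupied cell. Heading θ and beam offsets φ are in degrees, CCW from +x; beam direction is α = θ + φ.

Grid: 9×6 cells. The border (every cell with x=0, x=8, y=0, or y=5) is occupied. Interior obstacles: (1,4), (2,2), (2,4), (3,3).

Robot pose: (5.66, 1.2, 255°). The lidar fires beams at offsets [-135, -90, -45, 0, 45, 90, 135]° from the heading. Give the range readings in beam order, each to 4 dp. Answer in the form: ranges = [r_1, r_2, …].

ranges = [4.3879, 3.0910, 0.4000, 0.2071, 0.2309, 0.7727, 2.7020]

beam 1: φ=-135°, α=120°
  cosα=-0.5000 sinα=0.8660 | (5,1) | tMaxX 1.3200 tMaxY 0.9238 | tΔX 2.0000 tΔY 1.1547
    t=0.9238 [y] (5,2)
    t=1.3200 [x] (4,2)
    t=2.0785 [y] (4,3)
    t=3.2332 [y] (4,4)
    t=3.3200 [x] (3,4)
    t=4.3879 [y] (3,5) — stop
  → r_1 = 4.3879
beam 2: φ=-90°, α=165°
  cosα=-0.9659 sinα=0.2588 | (5,1) | tMaxX 0.6833 tMaxY 3.0910 | tΔX 1.0353 tΔY 3.8637
    t=0.6833 [x] (4,1)
    t=1.7186 [x] (3,1)
    t=2.7538 [x] (2,1)
    t=3.0910 [y] (2,2) — stop
  → r_2 = 3.0910
beam 3: φ=-45°, α=210°
  cosα=-0.8660 sinα=-0.5000 | (5,1) | tMaxX 0.7621 tMaxY 0.4000 | tΔX 1.1547 tΔY 2.0000
    t=0.4000 [y] (5,0) — stop
  → r_3 = 0.4000
beam 4: φ=0°, α=255°
  cosα=-0.2588 sinα=-0.9659 | (5,1) | tMaxX 2.5500 tMaxY 0.2071 | tΔX 3.8637 tΔY 1.0353
    t=0.2071 [y] (5,0) — stop
  → r_4 = 0.2071
beam 5: φ=45°, α=300°
  cosα=0.5000 sinα=-0.8660 | (5,1) | tMaxX 0.6800 tMaxY 0.2309 | tΔX 2.0000 tΔY 1.1547
    t=0.2309 [y] (5,0) — stop
  → r_5 = 0.2309
beam 6: φ=90°, α=345°
  cosα=0.9659 sinα=-0.2588 | (5,1) | tMaxX 0.3520 tMaxY 0.7727 | tΔX 1.0353 tΔY 3.8637
    t=0.3520 [x] (6,1)
    t=0.7727 [y] (6,0) — stop
  → r_6 = 0.7727
beam 7: φ=135°, α=30°
  cosα=0.8660 sinα=0.5000 | (5,1) | tMaxX 0.3926 tMaxY 1.6000 | tΔX 1.1547 tΔY 2.0000
    t=0.3926 [x] (6,1)
    t=1.5473 [x] (7,1)
    t=1.6000 [y] (7,2)
    t=2.7020 [x] (8,2) — stop
  → r_7 = 2.7020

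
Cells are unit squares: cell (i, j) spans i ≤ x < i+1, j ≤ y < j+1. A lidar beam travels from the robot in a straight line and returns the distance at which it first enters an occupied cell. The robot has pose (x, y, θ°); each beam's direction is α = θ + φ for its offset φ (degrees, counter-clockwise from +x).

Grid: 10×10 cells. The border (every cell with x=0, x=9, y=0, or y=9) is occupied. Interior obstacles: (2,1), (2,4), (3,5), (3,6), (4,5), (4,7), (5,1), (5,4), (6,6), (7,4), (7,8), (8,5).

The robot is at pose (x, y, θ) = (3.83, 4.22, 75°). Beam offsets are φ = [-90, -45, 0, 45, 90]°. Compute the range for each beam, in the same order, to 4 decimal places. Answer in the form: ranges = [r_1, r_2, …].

beam 1: φ=-90°, α=345°
  d=(0.9659,-0.2588)  start (3,4)  tX=0.1760 tY=0.8500  stride 1/|dx|=1.0353 1/|dy|=3.8637
    cross x-line → (4,4), t=0.1760
    cross y-line → (4,3), t=0.8500
    cross x-line → (5,3), t=1.2113
    cross x-line → (6,3), t=2.2465
    cross x-line → (7,3), t=3.2818
    cross x-line → (8,3), t=4.3171
    cross y-line → (8,2), t=4.7137
    cross x-line → (9,2), t=5.3524 (wall)
  → r_1 = 5.3524
beam 2: φ=-45°, α=30°
  d=(0.8660,0.5000)  start (3,4)  tX=0.1963 tY=1.5600  stride 1/|dx|=1.1547 1/|dy|=2.0000
    cross x-line → (4,4), t=0.1963
    cross x-line → (5,4), t=1.3510 (wall)
  → r_2 = 1.3510
beam 3: φ=0°, α=75°
  d=(0.2588,0.9659)  start (3,4)  tX=0.6568 tY=0.8075  stride 1/|dx|=3.8637 1/|dy|=1.0353
    cross x-line → (4,4), t=0.6568
    cross y-line → (4,5), t=0.8075 (wall)
  → r_3 = 0.8075
beam 4: φ=45°, α=120°
  d=(-0.5000,0.8660)  start (3,4)  tX=1.6600 tY=0.9007  stride 1/|dx|=2.0000 1/|dy|=1.1547
    cross y-line → (3,5), t=0.9007 (wall)
  → r_4 = 0.9007
beam 5: φ=90°, α=165°
  d=(-0.9659,0.2588)  start (3,4)  tX=0.8593 tY=3.0137  stride 1/|dx|=1.0353 1/|dy|=3.8637
    cross x-line → (2,4), t=0.8593 (wall)
  → r_5 = 0.8593

ranges = [5.3524, 1.3510, 0.8075, 0.9007, 0.8593]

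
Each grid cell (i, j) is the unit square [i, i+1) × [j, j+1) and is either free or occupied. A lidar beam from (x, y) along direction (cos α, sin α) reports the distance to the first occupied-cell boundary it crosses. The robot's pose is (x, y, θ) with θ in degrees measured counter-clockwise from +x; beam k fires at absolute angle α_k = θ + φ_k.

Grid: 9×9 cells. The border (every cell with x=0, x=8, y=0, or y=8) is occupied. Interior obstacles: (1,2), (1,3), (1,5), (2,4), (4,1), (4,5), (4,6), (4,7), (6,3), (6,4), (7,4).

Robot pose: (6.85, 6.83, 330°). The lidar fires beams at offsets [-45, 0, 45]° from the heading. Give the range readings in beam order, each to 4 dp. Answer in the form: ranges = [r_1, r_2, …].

beam 1: φ=-45°, α=285°
  d=(0.2588,-0.9659)  start (6,6)  tX=0.5796 tY=0.8593  stride 1/|dx|=3.8637 1/|dy|=1.0353
    cross x-line → (7,6), t=0.5796
    cross y-line → (7,5), t=0.8593
    cross y-line → (7,4), t=1.8946 (wall)
  → r_1 = 1.8946
beam 2: φ=0°, α=330°
  d=(0.8660,-0.5000)  start (6,6)  tX=0.1732 tY=1.6600  stride 1/|dx|=1.1547 1/|dy|=2.0000
    cross x-line → (7,6), t=0.1732
    cross x-line → (8,6), t=1.3279 (wall)
  → r_2 = 1.3279
beam 3: φ=45°, α=15°
  d=(0.9659,0.2588)  start (6,6)  tX=0.1553 tY=0.6568  stride 1/|dx|=1.0353 1/|dy|=3.8637
    cross x-line → (7,6), t=0.1553
    cross y-line → (7,7), t=0.6568
    cross x-line → (8,7), t=1.1906 (wall)
  → r_3 = 1.1906

ranges = [1.8946, 1.3279, 1.1906]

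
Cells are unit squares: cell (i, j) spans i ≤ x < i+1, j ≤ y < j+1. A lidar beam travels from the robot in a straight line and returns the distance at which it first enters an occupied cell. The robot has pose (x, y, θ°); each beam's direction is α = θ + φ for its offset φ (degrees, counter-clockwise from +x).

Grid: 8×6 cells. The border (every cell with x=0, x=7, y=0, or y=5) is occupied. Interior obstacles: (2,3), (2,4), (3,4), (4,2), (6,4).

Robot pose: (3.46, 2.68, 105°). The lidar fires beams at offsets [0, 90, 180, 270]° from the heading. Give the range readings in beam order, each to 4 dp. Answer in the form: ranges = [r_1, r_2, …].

ranges = [1.3666, 2.5468, 1.7393, 0.5590]

beam 1: φ=0°, α=105°
  cosα=-0.2588 sinα=0.9659 | (3,2) | tMaxX 1.7773 tMaxY 0.3313 | tΔX 3.8637 tΔY 1.0353
    t=0.3313 [y] (3,3)
    t=1.3666 [y] (3,4) — stop
  → r_1 = 1.3666
beam 2: φ=90°, α=195°
  cosα=-0.9659 sinα=-0.2588 | (3,2) | tMaxX 0.4762 tMaxY 2.6273 | tΔX 1.0353 tΔY 3.8637
    t=0.4762 [x] (2,2)
    t=1.5115 [x] (1,2)
    t=2.5468 [x] (0,2) — stop
  → r_2 = 2.5468
beam 3: φ=180°, α=285°
  cosα=0.2588 sinα=-0.9659 | (3,2) | tMaxX 2.0864 tMaxY 0.7040 | tΔX 3.8637 tΔY 1.0353
    t=0.7040 [y] (3,1)
    t=1.7393 [y] (3,0) — stop
  → r_3 = 1.7393
beam 4: φ=270°, α=15°
  cosα=0.9659 sinα=0.2588 | (3,2) | tMaxX 0.5590 tMaxY 1.2364 | tΔX 1.0353 tΔY 3.8637
    t=0.5590 [x] (4,2) — stop
  → r_4 = 0.5590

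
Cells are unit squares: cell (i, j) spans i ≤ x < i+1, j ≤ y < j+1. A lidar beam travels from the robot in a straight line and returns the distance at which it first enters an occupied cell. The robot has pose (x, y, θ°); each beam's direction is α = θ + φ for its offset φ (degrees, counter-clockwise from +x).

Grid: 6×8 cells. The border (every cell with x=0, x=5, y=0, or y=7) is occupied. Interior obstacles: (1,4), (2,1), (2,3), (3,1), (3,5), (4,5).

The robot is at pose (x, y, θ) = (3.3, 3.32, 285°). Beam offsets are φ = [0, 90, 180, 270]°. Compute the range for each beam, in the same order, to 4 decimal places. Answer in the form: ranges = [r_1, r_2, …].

beam 1: φ=0°, α=285°
  cosα=0.2588 sinα=-0.9659 | (3,3) | tMaxX 2.7046 tMaxY 0.3313 | tΔX 3.8637 tΔY 1.0353
    t=0.3313 [y] (3,2)
    t=1.3666 [y] (3,1) — stop
  → r_1 = 1.3666
beam 2: φ=90°, α=15°
  cosα=0.9659 sinα=0.2588 | (3,3) | tMaxX 0.7247 tMaxY 2.6273 | tΔX 1.0353 tΔY 3.8637
    t=0.7247 [x] (4,3)
    t=1.7600 [x] (5,3) — stop
  → r_2 = 1.7600
beam 3: φ=180°, α=105°
  cosα=-0.2588 sinα=0.9659 | (3,3) | tMaxX 1.1591 tMaxY 0.7040 | tΔX 3.8637 tΔY 1.0353
    t=0.7040 [y] (3,4)
    t=1.1591 [x] (2,4)
    t=1.7393 [y] (2,5)
    t=2.7745 [y] (2,6)
    t=3.8098 [y] (2,7) — stop
  → r_3 = 3.8098
beam 4: φ=270°, α=195°
  cosα=-0.9659 sinα=-0.2588 | (3,3) | tMaxX 0.3106 tMaxY 1.2364 | tΔX 1.0353 tΔY 3.8637
    t=0.3106 [x] (2,3) — stop
  → r_4 = 0.3106

ranges = [1.3666, 1.7600, 3.8098, 0.3106]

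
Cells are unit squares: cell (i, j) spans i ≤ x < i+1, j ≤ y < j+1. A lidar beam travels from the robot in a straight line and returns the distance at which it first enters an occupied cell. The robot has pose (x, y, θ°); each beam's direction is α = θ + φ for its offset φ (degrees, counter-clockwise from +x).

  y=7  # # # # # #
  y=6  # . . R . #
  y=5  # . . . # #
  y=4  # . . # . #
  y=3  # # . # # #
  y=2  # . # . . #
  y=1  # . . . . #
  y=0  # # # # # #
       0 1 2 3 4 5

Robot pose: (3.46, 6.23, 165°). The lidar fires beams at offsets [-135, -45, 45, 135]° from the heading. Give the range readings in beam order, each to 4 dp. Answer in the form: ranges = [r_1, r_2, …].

beam 1: φ=-135°, α=30°
  d=(0.8660,0.5000)  start (3,6)  tX=0.6235 tY=1.5400  stride 1/|dx|=1.1547 1/|dy|=2.0000
    cross x-line → (4,6), t=0.6235
    cross y-line → (4,7), t=1.5400 (wall)
  → r_1 = 1.5400
beam 2: φ=-45°, α=120°
  d=(-0.5000,0.8660)  start (3,6)  tX=0.9200 tY=0.8891  stride 1/|dx|=2.0000 1/|dy|=1.1547
    cross y-line → (3,7), t=0.8891 (wall)
  → r_2 = 0.8891
beam 3: φ=45°, α=210°
  d=(-0.8660,-0.5000)  start (3,6)  tX=0.5312 tY=0.4600  stride 1/|dx|=1.1547 1/|dy|=2.0000
    cross y-line → (3,5), t=0.4600
    cross x-line → (2,5), t=0.5312
    cross x-line → (1,5), t=1.6859
    cross y-line → (1,4), t=2.4600
    cross x-line → (0,4), t=2.8406 (wall)
  → r_3 = 2.8406
beam 4: φ=135°, α=300°
  d=(0.5000,-0.8660)  start (3,6)  tX=1.0800 tY=0.2656  stride 1/|dx|=2.0000 1/|dy|=1.1547
    cross y-line → (3,5), t=0.2656
    cross x-line → (4,5), t=1.0800 (wall)
  → r_4 = 1.0800

ranges = [1.5400, 0.8891, 2.8406, 1.0800]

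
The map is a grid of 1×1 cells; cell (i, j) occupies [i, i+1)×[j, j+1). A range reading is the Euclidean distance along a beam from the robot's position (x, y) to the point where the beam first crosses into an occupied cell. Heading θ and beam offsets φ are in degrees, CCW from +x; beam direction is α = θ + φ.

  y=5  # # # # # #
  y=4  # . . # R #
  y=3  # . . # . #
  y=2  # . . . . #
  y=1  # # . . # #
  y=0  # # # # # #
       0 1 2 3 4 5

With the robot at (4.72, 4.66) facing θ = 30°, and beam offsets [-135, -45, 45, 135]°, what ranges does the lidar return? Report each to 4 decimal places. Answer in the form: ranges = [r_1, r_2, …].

ranges = [2.7538, 0.2899, 0.3520, 0.7454]

beam 1: φ=-135°, α=255°
  dir = (cos 255°, sin 255°) = (-0.2588, -0.9659); from cell (4,4)
  next x-line at t=2.7819, next y-line at t=0.6833; Δt_x=3.8637, Δt_y=1.0353
    y: enter (4,3) at t=0.6833
    y: enter (4,2) at t=1.7186
    y: enter (4,1) at t=2.7538 ← occupied
  → r_1 = 2.7538
beam 2: φ=-45°, α=345°
  dir = (cos 345°, sin 345°) = (0.9659, -0.2588); from cell (4,4)
  next x-line at t=0.2899, next y-line at t=2.5500; Δt_x=1.0353, Δt_y=3.8637
    x: enter (5,4) at t=0.2899 ← occupied
  → r_2 = 0.2899
beam 3: φ=45°, α=75°
  dir = (cos 75°, sin 75°) = (0.2588, 0.9659); from cell (4,4)
  next x-line at t=1.0818, next y-line at t=0.3520; Δt_x=3.8637, Δt_y=1.0353
    y: enter (4,5) at t=0.3520 ← occupied
  → r_3 = 0.3520
beam 4: φ=135°, α=165°
  dir = (cos 165°, sin 165°) = (-0.9659, 0.2588); from cell (4,4)
  next x-line at t=0.7454, next y-line at t=1.3137; Δt_x=1.0353, Δt_y=3.8637
    x: enter (3,4) at t=0.7454 ← occupied
  → r_4 = 0.7454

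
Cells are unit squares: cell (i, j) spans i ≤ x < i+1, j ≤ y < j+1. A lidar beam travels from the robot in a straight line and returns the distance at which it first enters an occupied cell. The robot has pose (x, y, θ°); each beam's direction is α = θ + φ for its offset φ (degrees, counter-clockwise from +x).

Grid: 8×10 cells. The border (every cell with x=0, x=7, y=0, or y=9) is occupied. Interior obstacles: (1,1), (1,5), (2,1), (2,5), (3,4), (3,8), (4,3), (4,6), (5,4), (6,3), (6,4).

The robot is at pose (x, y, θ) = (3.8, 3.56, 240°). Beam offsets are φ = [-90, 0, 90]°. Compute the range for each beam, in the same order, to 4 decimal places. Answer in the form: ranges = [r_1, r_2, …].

ranges = [0.8800, 1.8013, 0.2309]

beam 1: φ=-90°, α=150°
  d=(-0.8660,0.5000)  start (3,3)  tX=0.9238 tY=0.8800  stride 1/|dx|=1.1547 1/|dy|=2.0000
    cross y-line → (3,4), t=0.8800 (wall)
  → r_1 = 0.8800
beam 2: φ=0°, α=240°
  d=(-0.5000,-0.8660)  start (3,3)  tX=1.6000 tY=0.6466  stride 1/|dx|=2.0000 1/|dy|=1.1547
    cross y-line → (3,2), t=0.6466
    cross x-line → (2,2), t=1.6000
    cross y-line → (2,1), t=1.8013 (wall)
  → r_2 = 1.8013
beam 3: φ=90°, α=330°
  d=(0.8660,-0.5000)  start (3,3)  tX=0.2309 tY=1.1200  stride 1/|dx|=1.1547 1/|dy|=2.0000
    cross x-line → (4,3), t=0.2309 (wall)
  → r_3 = 0.2309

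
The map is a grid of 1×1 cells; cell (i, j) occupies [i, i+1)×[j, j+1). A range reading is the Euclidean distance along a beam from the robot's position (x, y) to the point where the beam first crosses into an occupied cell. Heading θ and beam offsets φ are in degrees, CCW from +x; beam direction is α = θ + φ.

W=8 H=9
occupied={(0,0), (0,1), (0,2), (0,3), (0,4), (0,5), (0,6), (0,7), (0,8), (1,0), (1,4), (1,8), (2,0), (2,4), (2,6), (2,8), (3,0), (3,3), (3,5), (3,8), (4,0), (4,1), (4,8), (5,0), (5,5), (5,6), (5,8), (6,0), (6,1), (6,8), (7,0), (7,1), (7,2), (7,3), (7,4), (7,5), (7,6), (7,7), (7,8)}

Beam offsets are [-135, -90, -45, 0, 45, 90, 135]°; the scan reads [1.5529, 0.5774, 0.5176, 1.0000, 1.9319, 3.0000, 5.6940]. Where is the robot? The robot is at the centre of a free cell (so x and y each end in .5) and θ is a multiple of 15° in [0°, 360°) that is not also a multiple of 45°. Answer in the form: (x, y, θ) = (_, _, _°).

Enumerate (i+0.5, j+0.5, θ) over the 33 free cells and 16 admissible headings. For each, cast all 7 beams and compare to the given ranges.
  (2.5, 2.5, 15°): beam 1 = 1.7321 ≠ 1.5529 ✗
  (4.5, 5.5, 150°): beam 1 = 0.5176 ≠ 1.5529 ✗
  (1.5, 3.5, 345°): beam 1 = 0.5774 ≠ 1.5529 ✗
  (2.5, 3.5, 285°): beam 1 = 1.0000 ≠ 1.5529 ✗
  …
  (6.5, 3.5, 60°): r_1=1.5529, r_2=0.5774, r_3=0.5176, r_4=1.0000, r_5=1.9319, r_6=3.0000, r_7=5.6940 — all match ✓
Only this pose fits every beam.

(x, y, θ) = (6.5, 3.5, 60°)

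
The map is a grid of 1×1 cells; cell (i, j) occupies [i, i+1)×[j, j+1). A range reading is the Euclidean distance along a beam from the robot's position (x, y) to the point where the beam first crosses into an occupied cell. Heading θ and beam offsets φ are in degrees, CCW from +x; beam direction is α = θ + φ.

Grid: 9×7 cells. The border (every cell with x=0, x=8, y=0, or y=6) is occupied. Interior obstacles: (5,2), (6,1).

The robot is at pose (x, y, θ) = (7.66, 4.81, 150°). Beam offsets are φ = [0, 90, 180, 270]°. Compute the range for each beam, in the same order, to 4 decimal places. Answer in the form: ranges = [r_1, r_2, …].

ranges = [2.3800, 3.2447, 0.3926, 0.6800]

beam 1: φ=0°, α=150°
  d=(-0.8660,0.5000)  start (7,4)  tX=0.7621 tY=0.3800  stride 1/|dx|=1.1547 1/|dy|=2.0000
    cross y-line → (7,5), t=0.3800
    cross x-line → (6,5), t=0.7621
    cross x-line → (5,5), t=1.9168
    cross y-line → (5,6), t=2.3800 (wall)
  → r_1 = 2.3800
beam 2: φ=90°, α=240°
  d=(-0.5000,-0.8660)  start (7,4)  tX=1.3200 tY=0.9353  stride 1/|dx|=2.0000 1/|dy|=1.1547
    cross y-line → (7,3), t=0.9353
    cross x-line → (6,3), t=1.3200
    cross y-line → (6,2), t=2.0900
    cross y-line → (6,1), t=3.2447 (wall)
  → r_2 = 3.2447
beam 3: φ=180°, α=330°
  d=(0.8660,-0.5000)  start (7,4)  tX=0.3926 tY=1.6200  stride 1/|dx|=1.1547 1/|dy|=2.0000
    cross x-line → (8,4), t=0.3926 (wall)
  → r_3 = 0.3926
beam 4: φ=270°, α=60°
  d=(0.5000,0.8660)  start (7,4)  tX=0.6800 tY=0.2194  stride 1/|dx|=2.0000 1/|dy|=1.1547
    cross y-line → (7,5), t=0.2194
    cross x-line → (8,5), t=0.6800 (wall)
  → r_4 = 0.6800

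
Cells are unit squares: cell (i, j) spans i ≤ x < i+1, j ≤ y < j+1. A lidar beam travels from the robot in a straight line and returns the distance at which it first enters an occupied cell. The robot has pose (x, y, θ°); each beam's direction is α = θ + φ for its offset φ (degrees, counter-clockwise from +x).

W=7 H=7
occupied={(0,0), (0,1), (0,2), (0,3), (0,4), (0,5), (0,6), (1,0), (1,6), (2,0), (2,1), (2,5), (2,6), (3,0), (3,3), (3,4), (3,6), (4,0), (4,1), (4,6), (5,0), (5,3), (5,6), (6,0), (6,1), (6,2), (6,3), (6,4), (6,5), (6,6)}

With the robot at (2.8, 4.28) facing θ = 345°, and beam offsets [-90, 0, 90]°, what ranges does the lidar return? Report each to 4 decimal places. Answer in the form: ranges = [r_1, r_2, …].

beam 1: φ=-90°, α=255°
  direction (-0.2588, -0.9659); cell (2,4); t to first gridline: x 3.0910, y 0.2899 (then +3.8637 / +1.0353)
    (2,3) via y @ 0.2899
    (2,2) via y @ 1.3252
    (2,1) via y @ 2.3604  # hit
  → r_1 = 2.3604
beam 2: φ=0°, α=345°
  direction (0.9659, -0.2588); cell (2,4); t to first gridline: x 0.2071, y 1.0818 (then +1.0353 / +3.8637)
    (3,4) via x @ 0.2071  # hit
  → r_2 = 0.2071
beam 3: φ=90°, α=75°
  direction (0.2588, 0.9659); cell (2,4); t to first gridline: x 0.7727, y 0.7454 (then +3.8637 / +1.0353)
    (2,5) via y @ 0.7454  # hit
  → r_3 = 0.7454

ranges = [2.3604, 0.2071, 0.7454]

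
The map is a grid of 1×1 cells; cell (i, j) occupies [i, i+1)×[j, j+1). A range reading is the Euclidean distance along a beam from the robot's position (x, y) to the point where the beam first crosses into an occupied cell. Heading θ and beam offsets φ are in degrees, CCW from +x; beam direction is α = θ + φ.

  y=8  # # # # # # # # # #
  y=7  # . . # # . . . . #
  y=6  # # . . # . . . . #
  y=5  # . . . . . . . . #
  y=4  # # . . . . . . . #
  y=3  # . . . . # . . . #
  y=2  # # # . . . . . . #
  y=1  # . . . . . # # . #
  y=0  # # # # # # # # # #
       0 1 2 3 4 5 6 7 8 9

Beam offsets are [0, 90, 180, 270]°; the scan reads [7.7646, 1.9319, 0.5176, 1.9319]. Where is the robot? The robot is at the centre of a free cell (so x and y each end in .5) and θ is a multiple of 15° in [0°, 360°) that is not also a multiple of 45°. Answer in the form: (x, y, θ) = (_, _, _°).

(x, y, θ) = (8.5, 3.5, 165°)

The pose lattice has 46·16 = 736 candidates. Test each by forward raycasting.
  (8.5, 7.5, 210°): beam 1 = 8.6603 ≠ 7.7646 ✗
  (4.5, 5.5, 345°): beam 1 = 4.6587 ≠ 7.7646 ✗
  (5.5, 7.5, 75°): beam 1 = 0.5176 ≠ 7.7646 ✗
  …
  (8.5, 3.5, 165°): r_1=7.7646, r_2=1.9319, r_3=0.5176, r_4=1.9319 — all match ✓
Unique over the lattice → pose = (8.5, 3.5, 165°).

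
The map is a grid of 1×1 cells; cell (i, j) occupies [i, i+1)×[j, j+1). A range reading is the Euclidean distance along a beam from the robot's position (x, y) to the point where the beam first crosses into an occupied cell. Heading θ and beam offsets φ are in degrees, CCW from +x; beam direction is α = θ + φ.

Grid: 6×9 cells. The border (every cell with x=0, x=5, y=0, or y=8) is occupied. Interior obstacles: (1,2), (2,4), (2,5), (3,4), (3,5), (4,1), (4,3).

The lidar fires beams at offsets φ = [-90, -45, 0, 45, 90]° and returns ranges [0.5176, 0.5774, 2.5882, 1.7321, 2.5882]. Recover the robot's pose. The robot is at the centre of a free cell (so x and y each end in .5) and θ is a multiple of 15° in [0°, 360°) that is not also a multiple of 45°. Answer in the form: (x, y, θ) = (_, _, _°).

The pose lattice has 21·16 = 336 candidates. Test each by forward raycasting.
  (4.5, 4.5, 255°): beam 3 = 0.5176 ≠ 2.5882 ✗
  (3.5, 2.5, 195°): beam 1 = 1.5529 ≠ 0.5176 ✗
  (3.5, 1.5, 300°): beam 1 = 1.0000 ≠ 0.5176 ✗
  (4.5, 4.5, 300°): beam 1 = 0.5774 ≠ 0.5176 ✗
  …
  (3.5, 3.5, 165°): r_1=0.5176, r_2=0.5774, r_3=2.5882, r_4=1.7321, r_5=2.5882 — all match ✓
No second candidate reproduces the full scan.

(x, y, θ) = (3.5, 3.5, 165°)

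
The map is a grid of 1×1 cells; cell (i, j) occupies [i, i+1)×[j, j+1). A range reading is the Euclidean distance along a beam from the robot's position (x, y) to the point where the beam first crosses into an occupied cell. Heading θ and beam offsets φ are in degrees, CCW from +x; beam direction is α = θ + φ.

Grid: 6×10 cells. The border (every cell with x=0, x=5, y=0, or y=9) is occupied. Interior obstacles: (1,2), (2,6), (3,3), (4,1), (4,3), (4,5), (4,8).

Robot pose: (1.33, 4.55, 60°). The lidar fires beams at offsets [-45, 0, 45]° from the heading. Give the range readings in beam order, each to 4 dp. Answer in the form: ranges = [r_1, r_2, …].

beam 1: φ=-45°, α=15°
  d=(0.9659,0.2588)  start (1,4)  tX=0.6936 tY=1.7387  stride 1/|dx|=1.0353 1/|dy|=3.8637
    cross x-line → (2,4), t=0.6936
    cross x-line → (3,4), t=1.7289
    cross y-line → (3,5), t=1.7387
    cross x-line → (4,5), t=2.7642 (wall)
  → r_1 = 2.7642
beam 2: φ=0°, α=60°
  d=(0.5000,0.8660)  start (1,4)  tX=1.3400 tY=0.5196  stride 1/|dx|=2.0000 1/|dy|=1.1547
    cross y-line → (1,5), t=0.5196
    cross x-line → (2,5), t=1.3400
    cross y-line → (2,6), t=1.6743 (wall)
  → r_2 = 1.6743
beam 3: φ=45°, α=105°
  d=(-0.2588,0.9659)  start (1,4)  tX=1.2750 tY=0.4659  stride 1/|dx|=3.8637 1/|dy|=1.0353
    cross y-line → (1,5), t=0.4659
    cross x-line → (0,5), t=1.2750 (wall)
  → r_3 = 1.2750

ranges = [2.7642, 1.6743, 1.2750]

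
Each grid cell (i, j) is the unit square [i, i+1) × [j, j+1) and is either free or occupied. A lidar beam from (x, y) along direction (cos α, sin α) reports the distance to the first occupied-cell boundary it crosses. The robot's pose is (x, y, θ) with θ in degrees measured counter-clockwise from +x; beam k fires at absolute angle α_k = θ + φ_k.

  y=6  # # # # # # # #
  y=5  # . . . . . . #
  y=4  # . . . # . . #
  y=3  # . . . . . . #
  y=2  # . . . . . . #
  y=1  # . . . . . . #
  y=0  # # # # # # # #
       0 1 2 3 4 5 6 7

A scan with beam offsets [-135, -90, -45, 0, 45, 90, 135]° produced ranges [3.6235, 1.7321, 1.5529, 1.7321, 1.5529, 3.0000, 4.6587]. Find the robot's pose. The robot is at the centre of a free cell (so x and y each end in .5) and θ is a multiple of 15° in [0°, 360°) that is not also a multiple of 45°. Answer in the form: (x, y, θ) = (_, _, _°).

(x, y, θ) = (2.5, 2.5, 240°)

The pose lattice has 29·16 = 464 candidates. Test each by forward raycasting.
  (4.5, 2.5, 150°): beam 1 = 2.5882 ≠ 3.6235 ✗
  (2.5, 4.5, 300°): beam 1 = 1.5529 ≠ 3.6235 ✗
  (5.5, 1.5, 120°): beam 1 = 1.5529 ≠ 3.6235 ✗
  (4.5, 5.5, 60°): beam 1 = 0.5176 ≠ 3.6235 ✗
  …
  (2.5, 2.5, 240°): r_1=3.6235, r_2=1.7321, r_3=1.5529, r_4=1.7321, r_5=1.5529, r_6=3.0000, r_7=4.6587 — all match ✓
Unique over the lattice → pose = (2.5, 2.5, 240°).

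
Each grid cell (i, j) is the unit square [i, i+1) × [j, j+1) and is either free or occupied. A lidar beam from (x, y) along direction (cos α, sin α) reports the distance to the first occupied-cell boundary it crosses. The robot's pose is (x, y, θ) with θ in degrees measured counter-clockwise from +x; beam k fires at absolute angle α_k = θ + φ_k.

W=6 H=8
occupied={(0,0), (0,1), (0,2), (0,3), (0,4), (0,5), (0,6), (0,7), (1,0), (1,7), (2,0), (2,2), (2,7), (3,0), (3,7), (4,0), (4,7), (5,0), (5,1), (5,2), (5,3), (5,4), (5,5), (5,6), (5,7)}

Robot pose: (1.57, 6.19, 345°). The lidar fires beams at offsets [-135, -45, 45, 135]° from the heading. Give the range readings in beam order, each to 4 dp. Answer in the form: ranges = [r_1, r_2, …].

beam 1: φ=-135°, α=210°
  cosα=-0.8660 sinα=-0.5000 | (1,6) | tMaxX 0.6582 tMaxY 0.3800 | tΔX 1.1547 tΔY 2.0000
    t=0.3800 [y] (1,5)
    t=0.6582 [x] (0,5) — stop
  → r_1 = 0.6582
beam 2: φ=-45°, α=300°
  cosα=0.5000 sinα=-0.8660 | (1,6) | tMaxX 0.8600 tMaxY 0.2194 | tΔX 2.0000 tΔY 1.1547
    t=0.2194 [y] (1,5)
    t=0.8600 [x] (2,5)
    t=1.3741 [y] (2,4)
    t=2.5288 [y] (2,3)
    t=2.8600 [x] (3,3)
    t=3.6835 [y] (3,2)
    t=4.8382 [y] (3,1)
    t=4.8600 [x] (4,1)
    t=5.9929 [y] (4,0) — stop
  → r_2 = 5.9929
beam 3: φ=45°, α=30°
  cosα=0.8660 sinα=0.5000 | (1,6) | tMaxX 0.4965 tMaxY 1.6200 | tΔX 1.1547 tΔY 2.0000
    t=0.4965 [x] (2,6)
    t=1.6200 [y] (2,7) — stop
  → r_3 = 1.6200
beam 4: φ=135°, α=120°
  cosα=-0.5000 sinα=0.8660 | (1,6) | tMaxX 1.1400 tMaxY 0.9353 | tΔX 2.0000 tΔY 1.1547
    t=0.9353 [y] (1,7) — stop
  → r_4 = 0.9353

ranges = [0.6582, 5.9929, 1.6200, 0.9353]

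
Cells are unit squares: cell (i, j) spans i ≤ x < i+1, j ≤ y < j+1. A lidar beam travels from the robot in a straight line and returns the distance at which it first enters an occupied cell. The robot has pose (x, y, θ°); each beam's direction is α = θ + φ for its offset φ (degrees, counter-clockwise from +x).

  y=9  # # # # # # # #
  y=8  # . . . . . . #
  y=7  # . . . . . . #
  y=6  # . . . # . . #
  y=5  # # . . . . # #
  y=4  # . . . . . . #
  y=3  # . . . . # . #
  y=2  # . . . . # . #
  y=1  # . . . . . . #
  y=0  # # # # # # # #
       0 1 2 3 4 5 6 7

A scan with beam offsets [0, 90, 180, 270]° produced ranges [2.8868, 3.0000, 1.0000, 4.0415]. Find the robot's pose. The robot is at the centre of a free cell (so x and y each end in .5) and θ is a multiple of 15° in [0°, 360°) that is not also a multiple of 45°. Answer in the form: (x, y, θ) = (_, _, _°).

(x, y, θ) = (3.5, 5.5, 210°)

Candidates: 43 free-cell centres × 16 headings = 688 poses. Raycast each; keep the one whose scan matches to 4 dp.
  (2.5, 4.5, 120°): beam 1 = 1.0000 ≠ 2.8868 ✗
  (4.5, 5.5, 15°): beam 1 = 1.5529 ≠ 2.8868 ✗
  (1.5, 2.5, 15°): beam 1 = 3.6235 ≠ 2.8868 ✗
  (1.5, 2.5, 285°): beam 1 = 1.5529 ≠ 2.8868 ✗
  (1.5, 2.5, 105°): beam 1 = 1.9319 ≠ 2.8868 ✗
  …
  (3.5, 5.5, 210°): r_1=2.8868, r_2=3.0000, r_3=1.0000, r_4=4.0415 — all match ✓
Only this pose fits every beam.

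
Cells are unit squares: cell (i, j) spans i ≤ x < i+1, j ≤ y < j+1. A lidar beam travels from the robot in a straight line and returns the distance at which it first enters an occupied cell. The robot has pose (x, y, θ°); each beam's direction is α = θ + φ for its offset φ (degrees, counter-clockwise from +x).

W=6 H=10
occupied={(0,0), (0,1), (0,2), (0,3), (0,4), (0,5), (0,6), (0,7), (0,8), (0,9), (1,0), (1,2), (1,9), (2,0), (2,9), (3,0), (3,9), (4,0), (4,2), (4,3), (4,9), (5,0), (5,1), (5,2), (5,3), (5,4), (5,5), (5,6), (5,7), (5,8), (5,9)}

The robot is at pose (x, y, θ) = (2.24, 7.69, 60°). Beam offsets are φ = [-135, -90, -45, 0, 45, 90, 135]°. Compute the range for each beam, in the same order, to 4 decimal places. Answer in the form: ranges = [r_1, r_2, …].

ranges = [6.9260, 3.1870, 2.8574, 1.5127, 1.3562, 1.4318, 1.2837]

beam 1: φ=-135°, α=285°
  dir = (cos 285°, sin 285°) = (0.2588, -0.9659); from cell (2,7)
  next x-line at t=2.9364, next y-line at t=0.7143; Δt_x=3.8637, Δt_y=1.0353
    y: enter (2,6) at t=0.7143
    y: enter (2,5) at t=1.7496
    y: enter (2,4) at t=2.7849
    x: enter (3,4) at t=2.9364
    y: enter (3,3) at t=3.8202
    y: enter (3,2) at t=4.8554
    y: enter (3,1) at t=5.8907
    x: enter (4,1) at t=6.8001
    y: enter (4,0) at t=6.9260 ← occupied
  → r_1 = 6.9260
beam 2: φ=-90°, α=330°
  dir = (cos 330°, sin 330°) = (0.8660, -0.5000); from cell (2,7)
  next x-line at t=0.8776, next y-line at t=1.3800; Δt_x=1.1547, Δt_y=2.0000
    x: enter (3,7) at t=0.8776
    y: enter (3,6) at t=1.3800
    x: enter (4,6) at t=2.0323
    x: enter (5,6) at t=3.1870 ← occupied
  → r_2 = 3.1870
beam 3: φ=-45°, α=15°
  dir = (cos 15°, sin 15°) = (0.9659, 0.2588); from cell (2,7)
  next x-line at t=0.7868, next y-line at t=1.1977; Δt_x=1.0353, Δt_y=3.8637
    x: enter (3,7) at t=0.7868
    y: enter (3,8) at t=1.1977
    x: enter (4,8) at t=1.8221
    x: enter (5,8) at t=2.8574 ← occupied
  → r_3 = 2.8574
beam 4: φ=0°, α=60°
  dir = (cos 60°, sin 60°) = (0.5000, 0.8660); from cell (2,7)
  next x-line at t=1.5200, next y-line at t=0.3580; Δt_x=2.0000, Δt_y=1.1547
    y: enter (2,8) at t=0.3580
    y: enter (2,9) at t=1.5127 ← occupied
  → r_4 = 1.5127
beam 5: φ=45°, α=105°
  dir = (cos 105°, sin 105°) = (-0.2588, 0.9659); from cell (2,7)
  next x-line at t=0.9273, next y-line at t=0.3209; Δt_x=3.8637, Δt_y=1.0353
    y: enter (2,8) at t=0.3209
    x: enter (1,8) at t=0.9273
    y: enter (1,9) at t=1.3562 ← occupied
  → r_5 = 1.3562
beam 6: φ=90°, α=150°
  dir = (cos 150°, sin 150°) = (-0.8660, 0.5000); from cell (2,7)
  next x-line at t=0.2771, next y-line at t=0.6200; Δt_x=1.1547, Δt_y=2.0000
    x: enter (1,7) at t=0.2771
    y: enter (1,8) at t=0.6200
    x: enter (0,8) at t=1.4318 ← occupied
  → r_6 = 1.4318
beam 7: φ=135°, α=195°
  dir = (cos 195°, sin 195°) = (-0.9659, -0.2588); from cell (2,7)
  next x-line at t=0.2485, next y-line at t=2.6660; Δt_x=1.0353, Δt_y=3.8637
    x: enter (1,7) at t=0.2485
    x: enter (0,7) at t=1.2837 ← occupied
  → r_7 = 1.2837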